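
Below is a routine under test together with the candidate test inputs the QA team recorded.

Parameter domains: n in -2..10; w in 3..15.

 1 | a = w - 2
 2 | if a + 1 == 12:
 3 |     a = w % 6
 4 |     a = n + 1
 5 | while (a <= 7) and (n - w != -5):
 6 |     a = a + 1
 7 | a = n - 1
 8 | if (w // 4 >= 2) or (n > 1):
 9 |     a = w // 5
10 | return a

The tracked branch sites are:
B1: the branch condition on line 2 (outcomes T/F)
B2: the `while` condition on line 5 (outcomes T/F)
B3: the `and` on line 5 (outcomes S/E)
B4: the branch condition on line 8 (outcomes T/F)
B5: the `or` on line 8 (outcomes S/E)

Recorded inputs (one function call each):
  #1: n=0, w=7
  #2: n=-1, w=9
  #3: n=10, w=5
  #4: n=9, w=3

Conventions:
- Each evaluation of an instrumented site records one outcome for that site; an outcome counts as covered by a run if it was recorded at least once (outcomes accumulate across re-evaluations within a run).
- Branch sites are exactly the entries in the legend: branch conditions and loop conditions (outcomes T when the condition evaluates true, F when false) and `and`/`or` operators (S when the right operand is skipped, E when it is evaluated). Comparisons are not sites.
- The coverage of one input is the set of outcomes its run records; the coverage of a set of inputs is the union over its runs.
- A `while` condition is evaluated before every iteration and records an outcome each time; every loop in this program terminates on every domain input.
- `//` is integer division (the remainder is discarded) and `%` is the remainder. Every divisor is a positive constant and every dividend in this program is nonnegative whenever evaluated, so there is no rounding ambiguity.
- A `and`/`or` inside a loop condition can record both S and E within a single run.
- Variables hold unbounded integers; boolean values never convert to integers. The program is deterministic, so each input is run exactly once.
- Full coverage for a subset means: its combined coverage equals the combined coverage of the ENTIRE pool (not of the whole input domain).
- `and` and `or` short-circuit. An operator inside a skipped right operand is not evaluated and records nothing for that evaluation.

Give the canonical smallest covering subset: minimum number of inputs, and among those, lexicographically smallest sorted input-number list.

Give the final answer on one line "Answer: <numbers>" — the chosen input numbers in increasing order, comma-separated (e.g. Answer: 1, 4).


input #1 (n=0, w=7): events B1->F, B3->E, B2->T, B3->E, B2->T, B3->E, B2->T, B3->S, B2->F, B5->E, B4->F; covers B1=F, B2=T, B2=F, B3=S, B3=E, B4=F, B5=E
input #2 (n=-1, w=9): events B1->F, B3->E, B2->T, B3->S, B2->F, B5->S, B4->T; covers B1=F, B2=T, B2=F, B3=S, B3=E, B4=T, B5=S
input #3 (n=10, w=5): events B1->F, B3->E, B2->T, B3->E, B2->T, B3->E, B2->T, B3->E, B2->T, B3->E, B2->T, B3->S, B2->F, B5->E, ...; covers B1=F, B2=T, B2=F, B3=S, B3=E, B4=T, B5=E
input #4 (n=9, w=3): events B1->F, B3->E, B2->T, B3->E, B2->T, B3->E, B2->T, B3->E, B2->T, B3->E, B2->T, B3->E, B2->T, B3->E, ...; covers B1=F, B2=T, B2=F, B3=S, B3=E, B4=T, B5=E
union over all inputs: B1=F, B2=T, B2=F, B3=S, B3=E, B4=T, B4=F, B5=S, B5=E (9 outcomes)
every size-1 subset falls short of the 9 outcomes (best: 7/9)
the canonical winner is {1, 2}: size 2, full 9-outcome coverage, earliest index list among size-2 covers
Answer: 1, 2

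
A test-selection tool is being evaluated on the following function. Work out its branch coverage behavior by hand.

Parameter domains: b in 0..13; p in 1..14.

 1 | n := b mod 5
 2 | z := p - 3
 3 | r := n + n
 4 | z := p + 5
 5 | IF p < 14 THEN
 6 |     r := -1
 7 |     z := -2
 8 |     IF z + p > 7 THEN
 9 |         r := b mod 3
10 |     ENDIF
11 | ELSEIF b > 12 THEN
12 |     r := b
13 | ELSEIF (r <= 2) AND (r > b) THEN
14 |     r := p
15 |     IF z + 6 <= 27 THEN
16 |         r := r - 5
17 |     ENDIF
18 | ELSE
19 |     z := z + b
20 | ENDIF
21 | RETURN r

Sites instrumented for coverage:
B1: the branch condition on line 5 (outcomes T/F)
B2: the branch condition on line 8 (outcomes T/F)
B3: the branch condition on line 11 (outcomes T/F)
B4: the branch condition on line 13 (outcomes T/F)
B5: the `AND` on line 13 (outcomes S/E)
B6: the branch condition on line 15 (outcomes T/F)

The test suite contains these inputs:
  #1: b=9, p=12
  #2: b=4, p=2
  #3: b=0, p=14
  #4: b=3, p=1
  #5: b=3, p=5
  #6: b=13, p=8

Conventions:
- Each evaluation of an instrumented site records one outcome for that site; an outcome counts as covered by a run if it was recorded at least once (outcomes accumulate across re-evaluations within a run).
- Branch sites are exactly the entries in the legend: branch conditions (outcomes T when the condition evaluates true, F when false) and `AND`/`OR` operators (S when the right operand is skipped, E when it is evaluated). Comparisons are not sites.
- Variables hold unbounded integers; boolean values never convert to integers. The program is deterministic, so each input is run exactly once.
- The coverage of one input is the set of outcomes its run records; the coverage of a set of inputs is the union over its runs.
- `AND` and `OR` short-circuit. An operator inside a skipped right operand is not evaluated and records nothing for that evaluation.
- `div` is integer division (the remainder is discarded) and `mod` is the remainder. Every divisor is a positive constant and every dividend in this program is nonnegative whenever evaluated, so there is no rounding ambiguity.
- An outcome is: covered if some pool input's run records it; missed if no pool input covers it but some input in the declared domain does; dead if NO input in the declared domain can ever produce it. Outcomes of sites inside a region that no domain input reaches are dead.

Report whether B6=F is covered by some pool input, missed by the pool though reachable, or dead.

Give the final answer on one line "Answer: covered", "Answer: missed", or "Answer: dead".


no pool input records B6=F
checking all 196 inputs in the declared domain: B6=F is never recorded -> dead
Answer: dead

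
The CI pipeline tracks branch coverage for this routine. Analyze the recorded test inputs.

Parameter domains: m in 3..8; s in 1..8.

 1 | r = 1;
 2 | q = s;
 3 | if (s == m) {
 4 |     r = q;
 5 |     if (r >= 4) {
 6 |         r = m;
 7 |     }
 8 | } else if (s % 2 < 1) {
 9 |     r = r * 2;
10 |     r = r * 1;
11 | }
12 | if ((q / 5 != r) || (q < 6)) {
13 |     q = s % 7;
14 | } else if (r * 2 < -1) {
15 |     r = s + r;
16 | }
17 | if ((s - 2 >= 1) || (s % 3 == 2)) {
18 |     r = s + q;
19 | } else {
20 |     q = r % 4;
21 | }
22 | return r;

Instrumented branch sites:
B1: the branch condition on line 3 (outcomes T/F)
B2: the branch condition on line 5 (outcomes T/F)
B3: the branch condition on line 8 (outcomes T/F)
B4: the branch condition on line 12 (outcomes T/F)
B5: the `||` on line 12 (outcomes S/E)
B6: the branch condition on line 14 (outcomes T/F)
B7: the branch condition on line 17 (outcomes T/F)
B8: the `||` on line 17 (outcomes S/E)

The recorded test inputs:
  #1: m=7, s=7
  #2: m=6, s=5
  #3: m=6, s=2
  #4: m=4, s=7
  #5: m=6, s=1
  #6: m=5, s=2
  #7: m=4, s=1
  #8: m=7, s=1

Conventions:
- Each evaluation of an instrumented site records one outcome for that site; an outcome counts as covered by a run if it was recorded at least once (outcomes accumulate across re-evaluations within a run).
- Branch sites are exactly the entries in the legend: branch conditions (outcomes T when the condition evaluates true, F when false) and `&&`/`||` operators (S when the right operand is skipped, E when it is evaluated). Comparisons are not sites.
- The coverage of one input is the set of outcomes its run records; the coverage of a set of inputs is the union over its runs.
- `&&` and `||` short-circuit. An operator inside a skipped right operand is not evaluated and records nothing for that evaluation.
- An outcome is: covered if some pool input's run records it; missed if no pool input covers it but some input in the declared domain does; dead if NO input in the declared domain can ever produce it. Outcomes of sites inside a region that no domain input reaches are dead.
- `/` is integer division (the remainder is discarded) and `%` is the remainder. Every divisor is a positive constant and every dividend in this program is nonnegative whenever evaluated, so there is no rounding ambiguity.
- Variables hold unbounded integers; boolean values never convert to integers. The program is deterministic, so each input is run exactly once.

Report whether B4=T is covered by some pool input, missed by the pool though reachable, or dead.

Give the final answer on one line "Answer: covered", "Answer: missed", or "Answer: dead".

B4=T is recorded by pool input(s) 1, 2, 3, 5, 6, 7, 8 -> covered

Answer: covered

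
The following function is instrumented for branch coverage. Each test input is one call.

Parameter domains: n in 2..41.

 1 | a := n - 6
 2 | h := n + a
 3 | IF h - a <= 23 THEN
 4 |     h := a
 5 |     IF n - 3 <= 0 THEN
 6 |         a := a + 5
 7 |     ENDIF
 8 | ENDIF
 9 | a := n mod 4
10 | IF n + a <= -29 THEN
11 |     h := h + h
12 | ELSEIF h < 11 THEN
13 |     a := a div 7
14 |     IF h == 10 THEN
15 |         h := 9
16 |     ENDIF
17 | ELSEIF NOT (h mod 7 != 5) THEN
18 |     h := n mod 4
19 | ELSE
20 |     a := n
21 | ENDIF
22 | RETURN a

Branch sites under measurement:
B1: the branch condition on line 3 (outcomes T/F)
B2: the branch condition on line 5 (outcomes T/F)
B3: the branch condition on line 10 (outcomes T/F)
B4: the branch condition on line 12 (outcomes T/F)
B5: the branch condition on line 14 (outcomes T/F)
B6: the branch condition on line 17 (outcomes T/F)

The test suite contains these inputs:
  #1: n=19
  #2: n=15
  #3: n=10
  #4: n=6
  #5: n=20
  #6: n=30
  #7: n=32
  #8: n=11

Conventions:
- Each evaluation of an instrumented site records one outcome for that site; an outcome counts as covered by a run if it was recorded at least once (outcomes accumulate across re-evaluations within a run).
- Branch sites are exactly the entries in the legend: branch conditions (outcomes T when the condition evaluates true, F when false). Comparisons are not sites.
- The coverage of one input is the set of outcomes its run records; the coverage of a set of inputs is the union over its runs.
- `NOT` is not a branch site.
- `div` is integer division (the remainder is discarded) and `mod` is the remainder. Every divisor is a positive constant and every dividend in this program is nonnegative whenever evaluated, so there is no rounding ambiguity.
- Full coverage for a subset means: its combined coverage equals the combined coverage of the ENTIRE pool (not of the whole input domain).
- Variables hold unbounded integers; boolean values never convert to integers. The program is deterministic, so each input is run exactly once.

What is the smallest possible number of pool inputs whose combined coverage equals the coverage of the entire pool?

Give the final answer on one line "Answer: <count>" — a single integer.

#1 (n=19) -> B1->T, B2->F, B3->F, B4->F, B6->F; covered: B1=T, B2=F, B3=F, B4=F, B6=F
#2 (n=15) -> B1->T, B2->F, B3->F, B4->T, B5->F; covered: B1=T, B2=F, B3=F, B4=T, B5=F
#3 (n=10) -> B1->T, B2->F, B3->F, B4->T, B5->F; covered: B1=T, B2=F, B3=F, B4=T, B5=F
#4 (n=6) -> B1->T, B2->F, B3->F, B4->T, B5->F; covered: B1=T, B2=F, B3=F, B4=T, B5=F
#5 (n=20) -> B1->T, B2->F, B3->F, B4->F, B6->F; covered: B1=T, B2=F, B3=F, B4=F, B6=F
#6 (n=30) -> B1->F, B3->F, B4->F, B6->T; covered: B1=F, B3=F, B4=F, B6=T
#7 (n=32) -> B1->F, B3->F, B4->F, B6->F; covered: B1=F, B3=F, B4=F, B6=F
#8 (n=11) -> B1->T, B2->F, B3->F, B4->T, B5->F; covered: B1=T, B2=F, B3=F, B4=T, B5=F
pool-wide coverage (9 outcomes): B1=T, B1=F, B2=F, B3=F, B4=T, B4=F, B5=F, B6=T, B6=F
checked all size-1 subsets: none covers 9 outcomes (max 5/9)
checked all size-2 subsets: none covers 9 outcomes (max 8/9)
size 3: inputs {1, 2, 6} cover all 9 outcomes, and no lexicographically smaller subset of this size does

Answer: 3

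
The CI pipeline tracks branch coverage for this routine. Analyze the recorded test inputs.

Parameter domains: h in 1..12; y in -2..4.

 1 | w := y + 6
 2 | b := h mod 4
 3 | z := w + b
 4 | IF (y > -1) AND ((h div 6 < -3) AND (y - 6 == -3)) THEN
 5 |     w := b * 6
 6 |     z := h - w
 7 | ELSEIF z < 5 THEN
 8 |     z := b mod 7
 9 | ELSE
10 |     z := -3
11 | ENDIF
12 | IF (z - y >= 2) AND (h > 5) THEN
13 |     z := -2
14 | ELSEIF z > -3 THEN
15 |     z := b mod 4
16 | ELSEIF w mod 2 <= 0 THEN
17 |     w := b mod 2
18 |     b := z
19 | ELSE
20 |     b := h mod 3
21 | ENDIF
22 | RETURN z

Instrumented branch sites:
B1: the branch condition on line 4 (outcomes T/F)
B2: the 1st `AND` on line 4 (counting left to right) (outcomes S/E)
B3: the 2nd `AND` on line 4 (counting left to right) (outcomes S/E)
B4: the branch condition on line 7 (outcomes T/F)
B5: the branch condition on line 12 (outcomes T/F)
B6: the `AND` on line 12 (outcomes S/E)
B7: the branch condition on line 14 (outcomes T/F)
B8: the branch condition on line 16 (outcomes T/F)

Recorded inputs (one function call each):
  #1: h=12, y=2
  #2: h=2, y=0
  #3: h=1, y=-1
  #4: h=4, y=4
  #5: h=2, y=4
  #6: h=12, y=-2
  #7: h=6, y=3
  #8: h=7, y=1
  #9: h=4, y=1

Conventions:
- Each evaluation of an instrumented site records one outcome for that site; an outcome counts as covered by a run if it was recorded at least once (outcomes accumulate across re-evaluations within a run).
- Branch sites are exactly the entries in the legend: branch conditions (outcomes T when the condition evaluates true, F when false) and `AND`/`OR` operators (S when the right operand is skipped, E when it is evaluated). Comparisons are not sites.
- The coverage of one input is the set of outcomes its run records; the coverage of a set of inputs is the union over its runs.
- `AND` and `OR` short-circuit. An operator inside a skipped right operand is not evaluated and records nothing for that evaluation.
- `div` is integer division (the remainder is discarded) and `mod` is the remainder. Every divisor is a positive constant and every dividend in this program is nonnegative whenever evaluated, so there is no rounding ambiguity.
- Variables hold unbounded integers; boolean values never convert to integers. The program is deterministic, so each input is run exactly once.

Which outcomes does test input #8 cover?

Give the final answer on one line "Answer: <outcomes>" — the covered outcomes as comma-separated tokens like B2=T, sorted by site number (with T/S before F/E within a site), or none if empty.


Simulating input #8 (h=7, y=1) step by step:
  B2->E, B3->S, B1->F, B4->F, B6->S, B5->F, B7->F, B8->F
collecting distinct outcomes: B1=F, B2=E, B3=S, B4=F, B5=F, B6=S, B7=F, B8=F
Answer: B1=F, B2=E, B3=S, B4=F, B5=F, B6=S, B7=F, B8=F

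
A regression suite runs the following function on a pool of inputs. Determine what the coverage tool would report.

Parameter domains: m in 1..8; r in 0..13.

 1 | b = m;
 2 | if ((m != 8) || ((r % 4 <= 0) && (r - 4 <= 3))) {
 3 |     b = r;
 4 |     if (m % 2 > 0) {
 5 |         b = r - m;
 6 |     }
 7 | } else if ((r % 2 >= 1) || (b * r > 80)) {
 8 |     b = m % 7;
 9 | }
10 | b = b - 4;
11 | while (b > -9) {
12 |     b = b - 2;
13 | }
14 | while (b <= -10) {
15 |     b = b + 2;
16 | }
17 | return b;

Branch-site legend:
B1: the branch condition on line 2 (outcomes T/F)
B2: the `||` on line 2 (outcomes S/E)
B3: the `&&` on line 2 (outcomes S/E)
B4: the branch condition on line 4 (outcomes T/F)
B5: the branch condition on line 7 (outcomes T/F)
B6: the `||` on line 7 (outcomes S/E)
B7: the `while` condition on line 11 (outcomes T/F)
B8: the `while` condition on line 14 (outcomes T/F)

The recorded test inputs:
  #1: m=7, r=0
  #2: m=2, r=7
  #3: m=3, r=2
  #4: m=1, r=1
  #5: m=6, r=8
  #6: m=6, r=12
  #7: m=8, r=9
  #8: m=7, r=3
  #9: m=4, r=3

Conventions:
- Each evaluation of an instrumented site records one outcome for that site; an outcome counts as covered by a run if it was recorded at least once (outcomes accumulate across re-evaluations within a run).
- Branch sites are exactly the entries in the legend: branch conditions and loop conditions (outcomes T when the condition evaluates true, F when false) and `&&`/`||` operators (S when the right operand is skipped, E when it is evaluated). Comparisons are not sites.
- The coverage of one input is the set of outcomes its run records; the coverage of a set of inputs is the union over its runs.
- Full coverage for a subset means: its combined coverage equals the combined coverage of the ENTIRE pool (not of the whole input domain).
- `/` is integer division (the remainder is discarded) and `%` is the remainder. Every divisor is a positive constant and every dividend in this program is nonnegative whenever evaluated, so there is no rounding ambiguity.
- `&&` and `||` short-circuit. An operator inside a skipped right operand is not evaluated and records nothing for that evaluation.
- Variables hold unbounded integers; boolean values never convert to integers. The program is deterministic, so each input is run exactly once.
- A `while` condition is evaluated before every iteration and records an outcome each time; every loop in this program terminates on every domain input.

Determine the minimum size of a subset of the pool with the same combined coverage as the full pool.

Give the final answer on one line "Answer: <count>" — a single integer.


input #1 (m=7, r=0): covers B1=T, B2=S, B4=T, B7=F, B8=T, B8=F
input #2 (m=2, r=7): covers B1=T, B2=S, B4=F, B7=T, B7=F, B8=F
input #3 (m=3, r=2): covers B1=T, B2=S, B4=T, B7=T, B7=F, B8=F
input #4 (m=1, r=1): covers B1=T, B2=S, B4=T, B7=T, B7=F, B8=T, B8=F
input #5 (m=6, r=8): covers B1=T, B2=S, B4=F, B7=T, B7=F, B8=T, B8=F
input #6 (m=6, r=12): covers B1=T, B2=S, B4=F, B7=T, B7=F, B8=T, B8=F
input #7 (m=8, r=9): covers B1=F, B2=E, B3=S, B5=T, B6=S, B7=T, B7=F, B8=F
input #8 (m=7, r=3): covers B1=T, B2=S, B4=T, B7=T, B7=F, B8=T, B8=F
input #9 (m=4, r=3): covers B1=T, B2=S, B4=F, B7=T, B7=F, B8=F
the full pool covers 13 outcomes: B1=T, B1=F, B2=S, B2=E, B3=S, B4=T, B4=F, B5=T, B6=S, B7=T, B7=F, B8=T, B8=F
size 1 is not enough: best union over all size-1 subsets is 8/13
size 2 is not enough: best union over all size-2 subsets is 12/13
at size 3, {1, 2, 7} reaches all 13 outcomes; every lexicographically earlier size-3 subset fails
Answer: 3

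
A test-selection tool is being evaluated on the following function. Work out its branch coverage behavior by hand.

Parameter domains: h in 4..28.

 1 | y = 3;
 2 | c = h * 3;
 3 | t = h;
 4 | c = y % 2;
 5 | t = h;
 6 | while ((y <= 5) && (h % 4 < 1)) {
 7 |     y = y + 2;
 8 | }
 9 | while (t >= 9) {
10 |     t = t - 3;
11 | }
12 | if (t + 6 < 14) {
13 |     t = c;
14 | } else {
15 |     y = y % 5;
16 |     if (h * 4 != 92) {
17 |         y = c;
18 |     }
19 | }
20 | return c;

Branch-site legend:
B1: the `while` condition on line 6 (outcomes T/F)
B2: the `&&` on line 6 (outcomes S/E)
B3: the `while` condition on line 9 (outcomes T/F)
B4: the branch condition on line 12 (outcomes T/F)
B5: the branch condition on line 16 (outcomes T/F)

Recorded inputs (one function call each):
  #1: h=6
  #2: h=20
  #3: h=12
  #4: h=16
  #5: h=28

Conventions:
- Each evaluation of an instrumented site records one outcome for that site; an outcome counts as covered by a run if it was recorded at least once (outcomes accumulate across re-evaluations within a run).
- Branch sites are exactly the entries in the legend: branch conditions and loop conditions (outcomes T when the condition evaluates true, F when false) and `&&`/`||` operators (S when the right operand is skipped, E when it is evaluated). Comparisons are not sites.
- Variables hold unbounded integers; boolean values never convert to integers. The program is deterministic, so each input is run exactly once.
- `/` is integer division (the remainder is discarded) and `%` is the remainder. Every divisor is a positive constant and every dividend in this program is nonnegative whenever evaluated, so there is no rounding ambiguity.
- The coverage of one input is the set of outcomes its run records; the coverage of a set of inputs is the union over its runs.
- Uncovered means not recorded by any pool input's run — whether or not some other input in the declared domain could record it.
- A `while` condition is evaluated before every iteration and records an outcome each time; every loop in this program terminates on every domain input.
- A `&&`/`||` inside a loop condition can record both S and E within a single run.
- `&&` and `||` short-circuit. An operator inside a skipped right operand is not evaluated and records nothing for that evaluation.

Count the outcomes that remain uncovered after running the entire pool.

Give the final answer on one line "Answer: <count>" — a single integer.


#1 (h=6) -> covered: B1=F, B2=E, B3=F, B4=T
#2 (h=20) -> covered: B1=T, B1=F, B2=S, B2=E, B3=T, B3=F, B4=F, B5=T
#3 (h=12) -> covered: B1=T, B1=F, B2=S, B2=E, B3=T, B3=F, B4=T
#4 (h=16) -> covered: B1=T, B1=F, B2=S, B2=E, B3=T, B3=F, B4=T
#5 (h=28) -> covered: B1=T, B1=F, B2=S, B2=E, B3=T, B3=F, B4=T
union over the pool: B1=T, B1=F, B2=S, B2=E, B3=T, B3=F, B4=T, B4=F, B5=T
uncovered (1 of 10): B5=F
Answer: 1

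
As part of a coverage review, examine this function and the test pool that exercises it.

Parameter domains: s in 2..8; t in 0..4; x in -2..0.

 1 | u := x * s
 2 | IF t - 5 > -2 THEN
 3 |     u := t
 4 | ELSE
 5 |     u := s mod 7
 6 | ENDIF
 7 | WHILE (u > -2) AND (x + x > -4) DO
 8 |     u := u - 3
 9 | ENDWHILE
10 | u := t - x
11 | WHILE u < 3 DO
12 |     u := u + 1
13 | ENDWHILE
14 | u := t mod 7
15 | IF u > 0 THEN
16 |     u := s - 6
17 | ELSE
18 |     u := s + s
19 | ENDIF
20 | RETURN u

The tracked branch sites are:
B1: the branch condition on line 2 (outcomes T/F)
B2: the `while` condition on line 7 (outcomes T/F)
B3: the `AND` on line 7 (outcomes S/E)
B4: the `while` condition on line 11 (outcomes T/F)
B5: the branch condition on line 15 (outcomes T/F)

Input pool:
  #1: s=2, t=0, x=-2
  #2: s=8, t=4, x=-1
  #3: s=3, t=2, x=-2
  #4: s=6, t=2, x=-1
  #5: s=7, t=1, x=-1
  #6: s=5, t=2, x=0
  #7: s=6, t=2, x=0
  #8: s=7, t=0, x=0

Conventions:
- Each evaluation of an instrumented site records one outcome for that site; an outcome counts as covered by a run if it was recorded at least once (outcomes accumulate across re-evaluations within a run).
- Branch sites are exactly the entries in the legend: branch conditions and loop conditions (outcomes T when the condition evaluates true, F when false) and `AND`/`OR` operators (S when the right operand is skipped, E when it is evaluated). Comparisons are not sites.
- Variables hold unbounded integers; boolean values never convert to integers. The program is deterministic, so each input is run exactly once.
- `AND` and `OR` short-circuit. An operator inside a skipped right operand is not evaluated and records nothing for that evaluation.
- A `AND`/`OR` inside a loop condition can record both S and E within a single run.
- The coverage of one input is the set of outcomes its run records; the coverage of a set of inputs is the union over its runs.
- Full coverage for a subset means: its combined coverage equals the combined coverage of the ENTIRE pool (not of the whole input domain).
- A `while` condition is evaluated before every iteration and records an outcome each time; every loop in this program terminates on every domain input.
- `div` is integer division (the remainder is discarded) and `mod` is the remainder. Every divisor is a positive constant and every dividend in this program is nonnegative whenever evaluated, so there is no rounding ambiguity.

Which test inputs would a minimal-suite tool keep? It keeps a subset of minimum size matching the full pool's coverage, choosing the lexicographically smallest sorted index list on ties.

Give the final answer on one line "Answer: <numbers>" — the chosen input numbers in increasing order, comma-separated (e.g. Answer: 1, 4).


#1 (s=2, t=0, x=-2) -> B1->F, B3->E, B2->F, B4->T, B4->F, B5->F; covered: B1=F, B2=F, B3=E, B4=T, B4=F, B5=F
#2 (s=8, t=4, x=-1) -> B1->T, B3->E, B2->T, B3->E, B2->T, B3->S, B2->F, B4->F, B5->T; covered: B1=T, B2=T, B2=F, B3=S, B3=E, B4=F, B5=T
#3 (s=3, t=2, x=-2) -> B1->F, B3->E, B2->F, B4->F, B5->T; covered: B1=F, B2=F, B3=E, B4=F, B5=T
#4 (s=6, t=2, x=-1) -> B1->F, B3->E, B2->T, B3->E, B2->T, B3->E, B2->T, B3->S, B2->F, B4->F, B5->T; covered: B1=F, B2=T, B2=F, B3=S, B3=E, B4=F, B5=T
#5 (s=7, t=1, x=-1) -> B1->F, B3->E, B2->T, B3->S, B2->F, B4->T, B4->F, B5->T; covered: B1=F, B2=T, B2=F, B3=S, B3=E, B4=T, B4=F, B5=T
#6 (s=5, t=2, x=0) -> B1->F, B3->E, B2->T, B3->E, B2->T, B3->E, B2->T, B3->S, B2->F, B4->T, B4->F, B5->T; covered: B1=F, B2=T, B2=F, B3=S, B3=E, B4=T, B4=F, B5=T
#7 (s=6, t=2, x=0) -> B1->F, B3->E, B2->T, B3->E, B2->T, B3->E, B2->T, B3->S, B2->F, B4->T, B4->F, B5->T; covered: B1=F, B2=T, B2=F, B3=S, B3=E, B4=T, B4=F, B5=T
#8 (s=7, t=0, x=0) -> B1->F, B3->E, B2->T, B3->S, B2->F, B4->T, B4->T, B4->T, B4->F, B5->F; covered: B1=F, B2=T, B2=F, B3=S, B3=E, B4=T, B4=F, B5=F
union over all inputs: B1=T, B1=F, B2=T, B2=F, B3=S, B3=E, B4=T, B4=F, B5=T, B5=F (10 outcomes)
every size-1 subset falls short of the 10 outcomes (best: 8/10)
at size 2, {1, 2} reaches all 10 outcomes; every lexicographically earlier size-2 subset fails
Answer: 1, 2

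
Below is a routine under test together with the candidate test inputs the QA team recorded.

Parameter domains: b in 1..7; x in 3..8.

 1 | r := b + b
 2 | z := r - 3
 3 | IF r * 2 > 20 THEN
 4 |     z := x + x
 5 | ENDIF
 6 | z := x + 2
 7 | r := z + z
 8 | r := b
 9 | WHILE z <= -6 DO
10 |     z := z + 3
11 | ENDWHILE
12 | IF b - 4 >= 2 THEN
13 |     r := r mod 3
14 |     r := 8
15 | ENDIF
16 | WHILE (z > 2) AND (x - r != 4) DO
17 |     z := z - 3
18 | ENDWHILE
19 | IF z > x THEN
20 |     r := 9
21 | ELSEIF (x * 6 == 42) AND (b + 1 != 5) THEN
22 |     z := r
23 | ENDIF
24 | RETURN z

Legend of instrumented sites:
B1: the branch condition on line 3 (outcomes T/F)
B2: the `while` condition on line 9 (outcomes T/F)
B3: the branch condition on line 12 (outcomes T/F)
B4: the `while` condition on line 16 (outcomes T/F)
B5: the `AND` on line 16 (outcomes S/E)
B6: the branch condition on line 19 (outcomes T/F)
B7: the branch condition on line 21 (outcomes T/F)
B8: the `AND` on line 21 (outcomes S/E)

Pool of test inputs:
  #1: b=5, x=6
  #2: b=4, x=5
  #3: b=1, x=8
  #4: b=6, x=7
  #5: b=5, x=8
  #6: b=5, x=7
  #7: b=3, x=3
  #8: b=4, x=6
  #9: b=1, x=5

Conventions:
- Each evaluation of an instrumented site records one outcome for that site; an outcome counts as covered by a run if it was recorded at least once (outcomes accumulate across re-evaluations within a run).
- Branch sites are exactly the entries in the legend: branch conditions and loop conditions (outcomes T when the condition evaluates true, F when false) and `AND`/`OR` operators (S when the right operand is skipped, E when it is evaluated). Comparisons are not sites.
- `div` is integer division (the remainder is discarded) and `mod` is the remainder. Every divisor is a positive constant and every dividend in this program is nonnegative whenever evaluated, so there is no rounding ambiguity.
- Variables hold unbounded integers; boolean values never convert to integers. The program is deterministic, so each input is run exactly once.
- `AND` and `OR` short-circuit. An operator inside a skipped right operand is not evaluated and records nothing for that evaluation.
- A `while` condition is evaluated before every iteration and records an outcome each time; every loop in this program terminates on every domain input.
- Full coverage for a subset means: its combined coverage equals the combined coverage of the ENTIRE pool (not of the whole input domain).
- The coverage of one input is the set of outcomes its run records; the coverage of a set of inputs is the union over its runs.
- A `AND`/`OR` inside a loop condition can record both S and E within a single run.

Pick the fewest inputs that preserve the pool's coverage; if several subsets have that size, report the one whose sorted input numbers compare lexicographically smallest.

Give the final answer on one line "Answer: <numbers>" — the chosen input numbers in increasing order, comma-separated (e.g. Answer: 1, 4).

run #1 (b=5, x=6) runs B1->F, B2->F, B3->F, B5->E, B4->T, B5->E, B4->T, B5->S, B4->F, B6->F, B8->S, B7->F; records B1=F, B2=F, B3=F, B4=T, B4=F, B5=S, B5=E, B6=F, B7=F, B8=S
run #2 (b=4, x=5) runs B1->F, B2->F, B3->F, B5->E, B4->T, B5->E, B4->T, B5->S, B4->F, B6->F, B8->S, B7->F; records B1=F, B2=F, B3=F, B4=T, B4=F, B5=S, B5=E, B6=F, B7=F, B8=S
run #3 (b=1, x=8) runs B1->F, B2->F, B3->F, B5->E, B4->T, B5->E, B4->T, B5->E, B4->T, B5->S, B4->F, B6->F, B8->S, B7->F; records B1=F, B2=F, B3=F, B4=T, B4=F, B5=S, B5=E, B6=F, B7=F, B8=S
run #4 (b=6, x=7) runs B1->T, B2->F, B3->T, B5->E, B4->T, B5->E, B4->T, B5->E, B4->T, B5->S, B4->F, B6->F, B8->E, B7->T; records B1=T, B2=F, B3=T, B4=T, B4=F, B5=S, B5=E, B6=F, B7=T, B8=E
run #5 (b=5, x=8) runs B1->F, B2->F, B3->F, B5->E, B4->T, B5->E, B4->T, B5->E, B4->T, B5->S, B4->F, B6->F, B8->S, B7->F; records B1=F, B2=F, B3=F, B4=T, B4=F, B5=S, B5=E, B6=F, B7=F, B8=S
run #6 (b=5, x=7) runs B1->F, B2->F, B3->F, B5->E, B4->T, B5->E, B4->T, B5->E, B4->T, B5->S, B4->F, B6->F, B8->E, B7->T; records B1=F, B2=F, B3=F, B4=T, B4=F, B5=S, B5=E, B6=F, B7=T, B8=E
run #7 (b=3, x=3) runs B1->F, B2->F, B3->F, B5->E, B4->T, B5->S, B4->F, B6->F, B8->S, B7->F; records B1=F, B2=F, B3=F, B4=T, B4=F, B5=S, B5=E, B6=F, B7=F, B8=S
run #8 (b=4, x=6) runs B1->F, B2->F, B3->F, B5->E, B4->T, B5->E, B4->T, B5->S, B4->F, B6->F, B8->S, B7->F; records B1=F, B2=F, B3=F, B4=T, B4=F, B5=S, B5=E, B6=F, B7=F, B8=S
run #9 (b=1, x=5) runs B1->F, B2->F, B3->F, B5->E, B4->F, B6->T; records B1=F, B2=F, B3=F, B4=F, B5=E, B6=T
pool-wide coverage (15 outcomes): B1=T, B1=F, B2=F, B3=T, B3=F, B4=T, B4=F, B5=S, B5=E, B6=T, B6=F, B7=T, B7=F, B8=S, B8=E
every size-1 subset falls short of the 15 outcomes (best: 10/15)
every size-2 subset falls short of the 15 outcomes (best: 14/15)
the canonical winner is {1, 4, 9}: size 3, full 15-outcome coverage, earliest index list among size-3 covers

Answer: 1, 4, 9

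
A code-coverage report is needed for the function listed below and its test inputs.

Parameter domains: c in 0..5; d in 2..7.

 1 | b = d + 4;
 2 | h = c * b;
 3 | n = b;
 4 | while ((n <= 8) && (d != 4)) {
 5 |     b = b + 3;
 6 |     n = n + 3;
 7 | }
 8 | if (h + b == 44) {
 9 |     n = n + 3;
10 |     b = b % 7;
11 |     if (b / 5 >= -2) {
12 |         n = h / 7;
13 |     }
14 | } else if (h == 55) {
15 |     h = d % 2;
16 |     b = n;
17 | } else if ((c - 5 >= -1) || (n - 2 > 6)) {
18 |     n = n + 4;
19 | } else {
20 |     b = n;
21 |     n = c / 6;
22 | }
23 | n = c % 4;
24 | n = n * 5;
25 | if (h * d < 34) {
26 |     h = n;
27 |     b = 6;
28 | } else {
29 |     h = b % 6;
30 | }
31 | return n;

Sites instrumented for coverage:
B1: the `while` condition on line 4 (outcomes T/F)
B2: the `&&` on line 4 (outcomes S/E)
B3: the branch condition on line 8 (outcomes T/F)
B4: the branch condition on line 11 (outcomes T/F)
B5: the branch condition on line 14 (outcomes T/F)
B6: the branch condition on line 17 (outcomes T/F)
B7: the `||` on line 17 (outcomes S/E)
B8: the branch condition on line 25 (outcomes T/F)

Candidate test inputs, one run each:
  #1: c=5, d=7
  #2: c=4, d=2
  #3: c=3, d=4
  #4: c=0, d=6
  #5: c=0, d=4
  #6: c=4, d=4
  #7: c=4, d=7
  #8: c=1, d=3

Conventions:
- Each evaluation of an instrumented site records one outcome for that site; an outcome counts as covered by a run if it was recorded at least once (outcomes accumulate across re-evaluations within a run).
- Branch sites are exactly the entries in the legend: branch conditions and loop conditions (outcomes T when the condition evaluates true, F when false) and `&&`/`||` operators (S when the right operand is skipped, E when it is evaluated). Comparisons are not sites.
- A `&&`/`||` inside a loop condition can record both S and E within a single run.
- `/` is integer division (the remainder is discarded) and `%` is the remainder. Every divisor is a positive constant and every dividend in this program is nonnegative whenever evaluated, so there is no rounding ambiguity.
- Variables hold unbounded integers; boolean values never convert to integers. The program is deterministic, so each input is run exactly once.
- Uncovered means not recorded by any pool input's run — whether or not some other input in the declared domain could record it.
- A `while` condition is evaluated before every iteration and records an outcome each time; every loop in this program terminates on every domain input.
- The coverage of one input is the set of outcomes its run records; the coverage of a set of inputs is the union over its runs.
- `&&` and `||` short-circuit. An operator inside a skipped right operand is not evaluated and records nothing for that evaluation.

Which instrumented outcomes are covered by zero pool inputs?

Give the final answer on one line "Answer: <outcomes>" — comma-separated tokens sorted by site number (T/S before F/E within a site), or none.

input #1 (c=5, d=7): events B2->S, B1->F, B3->F, B5->T, B8->T; covers B1=F, B2=S, B3=F, B5=T, B8=T
input #2 (c=4, d=2): events B2->E, B1->T, B2->S, B1->F, B3->F, B5->F, B7->S, B6->T, B8->F; covers B1=T, B1=F, B2=S, B2=E, B3=F, B5=F, B6=T, B7=S, B8=F
input #3 (c=3, d=4): events B2->E, B1->F, B3->F, B5->F, B7->E, B6->F, B8->F; covers B1=F, B2=E, B3=F, B5=F, B6=F, B7=E, B8=F
input #4 (c=0, d=6): events B2->S, B1->F, B3->F, B5->F, B7->E, B6->T, B8->T; covers B1=F, B2=S, B3=F, B5=F, B6=T, B7=E, B8=T
input #5 (c=0, d=4): events B2->E, B1->F, B3->F, B5->F, B7->E, B6->F, B8->T; covers B1=F, B2=E, B3=F, B5=F, B6=F, B7=E, B8=T
input #6 (c=4, d=4): events B2->E, B1->F, B3->F, B5->F, B7->S, B6->T, B8->F; covers B1=F, B2=E, B3=F, B5=F, B6=T, B7=S, B8=F
input #7 (c=4, d=7): events B2->S, B1->F, B3->F, B5->F, B7->S, B6->T, B8->F; covers B1=F, B2=S, B3=F, B5=F, B6=T, B7=S, B8=F
input #8 (c=1, d=3): events B2->E, B1->T, B2->S, B1->F, B3->F, B5->F, B7->E, B6->T, B8->T; covers B1=T, B1=F, B2=S, B2=E, B3=F, B5=F, B6=T, B7=E, B8=T
union over the pool: B1=T, B1=F, B2=S, B2=E, B3=F, B5=T, B5=F, B6=T, B6=F, B7=S, B7=E, B8=T, B8=F
uncovered (3 of 16): B3=T, B4=T, B4=F

Answer: B3=T, B4=T, B4=F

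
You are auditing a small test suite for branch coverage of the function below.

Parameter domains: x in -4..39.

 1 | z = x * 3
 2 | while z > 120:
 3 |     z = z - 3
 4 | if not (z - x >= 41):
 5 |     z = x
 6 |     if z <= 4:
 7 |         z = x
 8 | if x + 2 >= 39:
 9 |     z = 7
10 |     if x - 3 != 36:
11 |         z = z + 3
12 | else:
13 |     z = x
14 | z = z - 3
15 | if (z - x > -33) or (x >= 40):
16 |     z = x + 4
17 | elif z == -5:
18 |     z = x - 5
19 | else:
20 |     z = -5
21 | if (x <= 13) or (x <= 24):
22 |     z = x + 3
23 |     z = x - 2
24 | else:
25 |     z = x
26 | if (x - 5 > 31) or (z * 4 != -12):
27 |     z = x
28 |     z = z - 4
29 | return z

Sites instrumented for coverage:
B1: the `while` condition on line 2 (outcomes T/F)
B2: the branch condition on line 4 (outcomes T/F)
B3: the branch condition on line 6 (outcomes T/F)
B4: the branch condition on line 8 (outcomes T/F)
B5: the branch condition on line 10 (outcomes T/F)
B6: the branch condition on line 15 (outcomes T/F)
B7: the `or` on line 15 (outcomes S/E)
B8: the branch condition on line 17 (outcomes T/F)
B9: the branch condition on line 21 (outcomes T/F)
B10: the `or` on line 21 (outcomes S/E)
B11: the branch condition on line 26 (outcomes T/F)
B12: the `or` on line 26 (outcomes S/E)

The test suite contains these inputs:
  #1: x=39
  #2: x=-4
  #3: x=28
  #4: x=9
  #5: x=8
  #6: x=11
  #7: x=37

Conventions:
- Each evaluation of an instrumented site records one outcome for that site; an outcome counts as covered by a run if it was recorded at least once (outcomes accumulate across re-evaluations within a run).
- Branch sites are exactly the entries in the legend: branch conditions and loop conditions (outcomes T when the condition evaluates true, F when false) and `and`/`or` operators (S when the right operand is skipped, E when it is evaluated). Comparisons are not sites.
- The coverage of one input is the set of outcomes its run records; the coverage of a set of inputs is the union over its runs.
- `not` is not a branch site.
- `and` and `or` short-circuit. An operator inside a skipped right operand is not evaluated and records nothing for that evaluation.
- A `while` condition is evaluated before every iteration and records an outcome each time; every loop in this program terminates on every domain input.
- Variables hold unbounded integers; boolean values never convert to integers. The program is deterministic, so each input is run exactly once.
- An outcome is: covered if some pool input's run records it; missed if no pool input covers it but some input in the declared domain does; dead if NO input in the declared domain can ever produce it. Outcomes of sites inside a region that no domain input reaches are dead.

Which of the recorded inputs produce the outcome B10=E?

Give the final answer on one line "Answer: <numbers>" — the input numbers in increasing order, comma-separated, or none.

input #1 (x=39): records B10=E
input #2 (x=-4): does not record B10=E
input #3 (x=28): records B10=E
input #4 (x=9): does not record B10=E
input #5 (x=8): does not record B10=E
input #6 (x=11): does not record B10=E
input #7 (x=37): records B10=E

Answer: 1, 3, 7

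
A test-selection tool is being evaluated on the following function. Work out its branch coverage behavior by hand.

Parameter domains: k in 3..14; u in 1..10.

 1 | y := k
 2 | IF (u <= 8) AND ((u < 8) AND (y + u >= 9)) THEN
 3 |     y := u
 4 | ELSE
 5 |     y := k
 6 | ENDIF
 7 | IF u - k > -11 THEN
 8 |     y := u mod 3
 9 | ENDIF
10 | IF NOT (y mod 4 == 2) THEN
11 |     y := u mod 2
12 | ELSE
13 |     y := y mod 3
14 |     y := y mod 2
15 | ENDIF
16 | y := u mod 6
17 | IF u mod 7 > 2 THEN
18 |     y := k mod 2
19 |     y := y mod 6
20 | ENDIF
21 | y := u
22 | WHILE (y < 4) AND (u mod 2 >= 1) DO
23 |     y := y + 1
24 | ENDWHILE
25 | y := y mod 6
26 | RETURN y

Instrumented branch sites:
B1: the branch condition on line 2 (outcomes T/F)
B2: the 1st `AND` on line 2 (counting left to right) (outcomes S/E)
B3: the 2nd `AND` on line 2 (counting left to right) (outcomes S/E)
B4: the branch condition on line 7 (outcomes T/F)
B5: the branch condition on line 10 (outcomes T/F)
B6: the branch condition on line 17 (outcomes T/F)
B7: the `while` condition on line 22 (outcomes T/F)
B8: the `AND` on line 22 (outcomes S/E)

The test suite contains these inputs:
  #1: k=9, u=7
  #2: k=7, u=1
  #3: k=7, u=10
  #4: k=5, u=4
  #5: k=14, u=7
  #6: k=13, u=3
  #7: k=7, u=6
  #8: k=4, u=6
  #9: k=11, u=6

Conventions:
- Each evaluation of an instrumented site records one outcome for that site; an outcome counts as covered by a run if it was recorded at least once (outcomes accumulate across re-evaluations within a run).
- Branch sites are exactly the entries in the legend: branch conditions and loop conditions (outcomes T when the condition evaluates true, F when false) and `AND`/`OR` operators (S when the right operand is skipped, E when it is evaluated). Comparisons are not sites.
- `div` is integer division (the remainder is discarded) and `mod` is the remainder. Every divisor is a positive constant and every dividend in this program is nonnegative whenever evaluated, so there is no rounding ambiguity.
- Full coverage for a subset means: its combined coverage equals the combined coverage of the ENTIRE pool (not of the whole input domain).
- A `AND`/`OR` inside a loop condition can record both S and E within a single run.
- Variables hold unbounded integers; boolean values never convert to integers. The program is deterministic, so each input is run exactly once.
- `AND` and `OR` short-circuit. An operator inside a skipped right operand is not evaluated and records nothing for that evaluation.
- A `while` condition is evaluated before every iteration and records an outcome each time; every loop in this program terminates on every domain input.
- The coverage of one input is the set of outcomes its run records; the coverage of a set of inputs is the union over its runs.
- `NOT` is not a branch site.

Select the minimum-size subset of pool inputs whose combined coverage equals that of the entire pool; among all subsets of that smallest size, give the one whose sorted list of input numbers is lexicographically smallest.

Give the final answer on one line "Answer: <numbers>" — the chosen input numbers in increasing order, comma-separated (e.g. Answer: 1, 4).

#1 (k=9, u=7) -> B2->E, B3->E, B1->T, B4->T, B5->T, B6->F, B8->S, B7->F; covered: B1=T, B2=E, B3=E, B4=T, B5=T, B6=F, B7=F, B8=S
#2 (k=7, u=1) -> B2->E, B3->E, B1->F, B4->T, B5->T, B6->F, B8->E, B7->T, B8->E, B7->T, B8->E, B7->T, B8->S, B7->F; covered: B1=F, B2=E, B3=E, B4=T, B5=T, B6=F, B7=T, B7=F, B8=S, B8=E
#3 (k=7, u=10) -> B2->S, B1->F, B4->T, B5->T, B6->T, B8->S, B7->F; covered: B1=F, B2=S, B4=T, B5=T, B6=T, B7=F, B8=S
#4 (k=5, u=4) -> B2->E, B3->E, B1->T, B4->T, B5->T, B6->T, B8->S, B7->F; covered: B1=T, B2=E, B3=E, B4=T, B5=T, B6=T, B7=F, B8=S
#5 (k=14, u=7) -> B2->E, B3->E, B1->T, B4->T, B5->T, B6->F, B8->S, B7->F; covered: B1=T, B2=E, B3=E, B4=T, B5=T, B6=F, B7=F, B8=S
#6 (k=13, u=3) -> B2->E, B3->E, B1->T, B4->T, B5->T, B6->T, B8->E, B7->T, B8->S, B7->F; covered: B1=T, B2=E, B3=E, B4=T, B5=T, B6=T, B7=T, B7=F, B8=S, B8=E
#7 (k=7, u=6) -> B2->E, B3->E, B1->T, B4->T, B5->T, B6->T, B8->S, B7->F; covered: B1=T, B2=E, B3=E, B4=T, B5=T, B6=T, B7=F, B8=S
#8 (k=4, u=6) -> B2->E, B3->E, B1->T, B4->T, B5->T, B6->T, B8->S, B7->F; covered: B1=T, B2=E, B3=E, B4=T, B5=T, B6=T, B7=F, B8=S
#9 (k=11, u=6) -> B2->E, B3->E, B1->T, B4->T, B5->T, B6->T, B8->S, B7->F; covered: B1=T, B2=E, B3=E, B4=T, B5=T, B6=T, B7=F, B8=S
pool-wide coverage (13 outcomes): B1=T, B1=F, B2=S, B2=E, B3=E, B4=T, B5=T, B6=T, B6=F, B7=T, B7=F, B8=S, B8=E
every size-1 subset falls short of the 13 outcomes (best: 10/13)
every size-2 subset falls short of the 13 outcomes (best: 12/13)
the canonical winner is {1, 2, 3}: size 3, full 13-outcome coverage, earliest index list among size-3 covers

Answer: 1, 2, 3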